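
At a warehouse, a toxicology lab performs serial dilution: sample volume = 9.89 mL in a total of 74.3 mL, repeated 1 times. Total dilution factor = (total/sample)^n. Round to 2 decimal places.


Dilution factor calculation:
Single dilution = V_total / V_sample = 74.3 / 9.89 ≈ 7.512639
Number of dilutions = 1
Total DF = (74.3 / 9.89)^1 (full precision, rounded at the end) = 7.51

7.51


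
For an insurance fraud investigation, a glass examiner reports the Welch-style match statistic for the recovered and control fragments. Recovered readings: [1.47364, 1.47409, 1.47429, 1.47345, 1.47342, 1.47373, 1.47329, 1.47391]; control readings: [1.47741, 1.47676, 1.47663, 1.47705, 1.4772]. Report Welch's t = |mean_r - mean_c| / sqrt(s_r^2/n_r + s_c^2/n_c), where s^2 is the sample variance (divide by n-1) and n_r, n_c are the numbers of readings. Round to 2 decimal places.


Welch's t-criterion for glass RI comparison:
Recovered mean = sum / n_r = 11.78982 / 8 = 1.4737275
Control mean = sum / n_c = 7.38505 / 5 = 1.47701
Recovered sample variance s_r^2 = 1.21679e-07
Control sample variance s_c^2 = 1.0115e-07
Welch SE (unpooled) = sqrt(s_r^2/n_r + s_c^2/n_c) = sqrt(1.52098e-08 + 2.023e-08) = sqrt(3.54398e-08) = 0.000188255
|mean_r - mean_c| = 0.0032825
t = 0.0032825 / 0.000188255 = 17.44

17.44


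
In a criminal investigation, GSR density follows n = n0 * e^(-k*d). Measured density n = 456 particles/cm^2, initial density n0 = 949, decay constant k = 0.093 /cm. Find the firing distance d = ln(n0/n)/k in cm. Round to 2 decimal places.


GSR distance calculation:
n0/n = 949 / 456 = 2.08114
ln(n0/n) = 0.732916
d = 0.732916 / 0.093 = 7.88 cm

7.88


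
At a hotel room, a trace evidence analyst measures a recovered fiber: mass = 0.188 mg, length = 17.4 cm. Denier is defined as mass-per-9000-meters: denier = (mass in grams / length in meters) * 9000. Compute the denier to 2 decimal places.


Denier calculation:
Mass in grams = 0.188 mg / 1000 = 0.000188 g
Length in meters = 17.4 cm / 100 = 0.174 m
Linear density = mass / length = 0.000188 / 0.174 = 0.00108046 g/m
Denier = (g/m) * 9000 = 0.00108046 * 9000 = 9.72

9.72


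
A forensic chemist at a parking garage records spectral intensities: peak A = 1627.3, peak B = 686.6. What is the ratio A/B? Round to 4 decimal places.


Spectral peak ratio:
Peak A = 1627.3 counts
Peak B = 686.6 counts
Ratio = 1627.3 / 686.6 = 2.3701

2.3701


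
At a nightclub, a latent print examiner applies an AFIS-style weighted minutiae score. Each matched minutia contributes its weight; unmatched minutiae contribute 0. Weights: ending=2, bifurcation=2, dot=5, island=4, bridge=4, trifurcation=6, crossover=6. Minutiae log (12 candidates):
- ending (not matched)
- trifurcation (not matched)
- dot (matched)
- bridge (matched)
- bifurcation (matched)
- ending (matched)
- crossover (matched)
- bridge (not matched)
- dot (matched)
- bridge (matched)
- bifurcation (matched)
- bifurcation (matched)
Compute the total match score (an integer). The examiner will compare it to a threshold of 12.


Weighted minutiae match score:
  ending: not matched, +0
  trifurcation: not matched, +0
  dot: matched, +5 (running total 5)
  bridge: matched, +4 (running total 9)
  bifurcation: matched, +2 (running total 11)
  ending: matched, +2 (running total 13)
  crossover: matched, +6 (running total 19)
  bridge: not matched, +0
  dot: matched, +5 (running total 24)
  bridge: matched, +4 (running total 28)
  bifurcation: matched, +2 (running total 30)
  bifurcation: matched, +2 (running total 32)
Total score = 32
Threshold = 12; verdict = identification

32


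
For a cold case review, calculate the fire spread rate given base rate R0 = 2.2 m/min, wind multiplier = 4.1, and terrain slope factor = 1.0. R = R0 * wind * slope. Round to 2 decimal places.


Fire spread rate calculation:
R = R0 * wind_factor * slope_factor
= 2.2 * 4.1 * 1.0
= 9.02 * 1.0
= 9.02 m/min

9.02


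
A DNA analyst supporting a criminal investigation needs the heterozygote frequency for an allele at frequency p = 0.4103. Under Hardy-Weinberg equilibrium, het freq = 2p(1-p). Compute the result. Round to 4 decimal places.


Hardy-Weinberg heterozygote frequency:
q = 1 - p = 1 - 0.4103 = 0.5897
2pq = 2 * 0.4103 * 0.5897 = 0.4839

0.4839


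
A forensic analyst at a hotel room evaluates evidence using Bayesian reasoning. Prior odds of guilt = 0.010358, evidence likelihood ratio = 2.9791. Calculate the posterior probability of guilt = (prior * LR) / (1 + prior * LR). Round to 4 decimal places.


Bayesian evidence evaluation:
Posterior odds = prior_odds * LR = 0.010358 * 2.9791 = 0.03085752
Posterior probability = posterior_odds / (1 + posterior_odds)
= 0.03085752 / (1 + 0.03085752)
= 0.03085752 / 1.03085752
= 0.0299

0.0299


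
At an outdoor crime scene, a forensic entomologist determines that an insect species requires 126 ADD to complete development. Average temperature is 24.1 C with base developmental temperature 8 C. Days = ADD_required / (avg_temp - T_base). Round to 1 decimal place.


Insect development time:
Effective temperature = avg_temp - T_base = 24.1 - 8 = 16.1 C
Days = ADD / effective_temp = 126 / 16.1 = 7.8 days

7.8


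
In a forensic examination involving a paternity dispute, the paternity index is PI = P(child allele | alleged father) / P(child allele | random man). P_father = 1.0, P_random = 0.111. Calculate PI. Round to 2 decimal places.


Paternity Index calculation:
PI = P(allele|father) / P(allele|random)
PI = 1.0 / 0.111
PI = 9.01

9.01


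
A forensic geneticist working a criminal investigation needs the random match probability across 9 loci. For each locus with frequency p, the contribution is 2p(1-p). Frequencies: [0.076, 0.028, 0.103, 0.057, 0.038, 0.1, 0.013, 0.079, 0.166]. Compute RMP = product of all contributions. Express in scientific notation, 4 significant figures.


Computing RMP for 9 loci:
Locus 1: 2 * 0.076 * 0.924 = 0.140448
Locus 2: 2 * 0.028 * 0.972 = 0.054432
Locus 3: 2 * 0.103 * 0.897 = 0.184782
Locus 4: 2 * 0.057 * 0.943 = 0.107502
Locus 5: 2 * 0.038 * 0.962 = 0.073112
Locus 6: 2 * 0.1 * 0.9 = 0.18
Locus 7: 2 * 0.013 * 0.987 = 0.025662
Locus 8: 2 * 0.079 * 0.921 = 0.145518
Locus 9: 2 * 0.166 * 0.834 = 0.276888
RMP = 2.066e-09

2.066e-09


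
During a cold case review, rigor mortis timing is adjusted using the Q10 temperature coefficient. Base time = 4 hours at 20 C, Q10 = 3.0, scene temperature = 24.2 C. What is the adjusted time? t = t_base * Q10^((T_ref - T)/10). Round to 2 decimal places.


Rigor mortis time adjustment:
Exponent = (T_ref - T_actual) / 10 = (20 - 24.2) / 10 = -0.42
Q10 factor = 3.0^-0.42 = 0.63039
t_adjusted = 4 * 0.63039 = 2.52 hours

2.52


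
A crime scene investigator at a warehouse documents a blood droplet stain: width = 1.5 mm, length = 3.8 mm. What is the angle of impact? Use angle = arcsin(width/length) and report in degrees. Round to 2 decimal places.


Blood spatter impact angle calculation:
width / length = 1.5 / 3.8 = 0.394737
angle = arcsin(0.394737)
angle = 23.25 degrees

23.25


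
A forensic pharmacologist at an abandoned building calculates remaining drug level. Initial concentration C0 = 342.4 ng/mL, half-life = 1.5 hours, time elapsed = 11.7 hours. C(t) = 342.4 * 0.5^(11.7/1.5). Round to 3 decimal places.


Drug concentration decay:
Number of half-lives = t / t_half = 11.7 / 1.5 = 7.8
Decay factor = 0.5^7.8 = 0.0044871
C(t) = 342.4 * 0.0044871 = 1.536 ng/mL

1.536


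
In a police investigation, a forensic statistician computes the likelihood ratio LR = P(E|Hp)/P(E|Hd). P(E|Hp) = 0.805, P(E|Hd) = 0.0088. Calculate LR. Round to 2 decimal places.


Likelihood ratio calculation:
LR = P(E|Hp) / P(E|Hd)
LR = 0.805 / 0.0088
LR = 91.48

91.48


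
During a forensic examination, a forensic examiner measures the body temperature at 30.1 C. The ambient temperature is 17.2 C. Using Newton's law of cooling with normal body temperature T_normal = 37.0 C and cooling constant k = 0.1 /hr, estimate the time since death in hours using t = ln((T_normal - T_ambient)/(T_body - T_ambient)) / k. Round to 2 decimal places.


Using Newton's law of cooling:
t = ln((T_normal - T_ambient) / (T_body - T_ambient)) / k
T_normal - T_ambient = 19.8
T_body - T_ambient = 12.9
Ratio = 1.534884
ln(ratio) = 0.428455
t = 0.428455 / 0.1 = 4.28 hours

4.28


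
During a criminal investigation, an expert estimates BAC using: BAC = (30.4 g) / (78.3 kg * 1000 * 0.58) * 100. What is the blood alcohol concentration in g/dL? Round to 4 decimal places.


Applying the Widmark formula:
BAC = (dose_g / (body_wt * 1000 * r)) * 100
Denominator = 78.3 * 1000 * 0.58 = 45414
BAC = (30.4 / 45414) * 100
BAC = 0.0669 g/dL

0.0669


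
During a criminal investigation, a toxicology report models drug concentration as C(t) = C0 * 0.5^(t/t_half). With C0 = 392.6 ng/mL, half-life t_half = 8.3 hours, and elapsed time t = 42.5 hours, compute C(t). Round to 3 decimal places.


Drug concentration decay:
Number of half-lives = t / t_half = 42.5 / 8.3 = 5.120482
Decay factor = 0.5^5.120482 = 0.02874626
C(t) = 392.6 * 0.02874626 = 11.286 ng/mL

11.286


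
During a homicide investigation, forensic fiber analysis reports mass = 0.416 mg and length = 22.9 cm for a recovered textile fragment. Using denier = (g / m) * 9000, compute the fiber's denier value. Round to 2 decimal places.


Denier calculation:
Mass in grams = 0.416 mg / 1000 = 0.000416 g
Length in meters = 22.9 cm / 100 = 0.229 m
Linear density = mass / length = 0.000416 / 0.229 = 0.00181659 g/m
Denier = (g/m) * 9000 = 0.00181659 * 9000 = 16.35

16.35


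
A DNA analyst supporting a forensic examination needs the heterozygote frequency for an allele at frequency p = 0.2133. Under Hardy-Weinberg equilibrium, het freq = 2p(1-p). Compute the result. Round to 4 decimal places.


Hardy-Weinberg heterozygote frequency:
q = 1 - p = 1 - 0.2133 = 0.7867
2pq = 2 * 0.2133 * 0.7867 = 0.3356

0.3356


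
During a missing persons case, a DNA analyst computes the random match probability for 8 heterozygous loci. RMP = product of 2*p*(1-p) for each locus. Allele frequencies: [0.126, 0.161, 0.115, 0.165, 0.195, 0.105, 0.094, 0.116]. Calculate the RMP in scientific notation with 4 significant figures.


Computing RMP for 8 loci:
Locus 1: 2 * 0.126 * 0.874 = 0.220248
Locus 2: 2 * 0.161 * 0.839 = 0.270158
Locus 3: 2 * 0.115 * 0.885 = 0.20355
Locus 4: 2 * 0.165 * 0.835 = 0.27555
Locus 5: 2 * 0.195 * 0.805 = 0.31395
Locus 6: 2 * 0.105 * 0.895 = 0.18795
Locus 7: 2 * 0.094 * 0.906 = 0.170328
Locus 8: 2 * 0.116 * 0.884 = 0.205088
RMP = 6.879e-06

6.879e-06


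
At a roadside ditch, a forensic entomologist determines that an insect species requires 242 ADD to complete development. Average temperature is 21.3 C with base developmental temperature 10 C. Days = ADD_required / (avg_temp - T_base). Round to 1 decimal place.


Insect development time:
Effective temperature = avg_temp - T_base = 21.3 - 10 = 11.3 C
Days = ADD / effective_temp = 242 / 11.3 = 21.4 days

21.4


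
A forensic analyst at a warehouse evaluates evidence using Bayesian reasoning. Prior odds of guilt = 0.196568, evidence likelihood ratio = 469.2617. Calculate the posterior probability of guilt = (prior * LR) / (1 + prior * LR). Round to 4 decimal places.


Bayesian evidence evaluation:
Posterior odds = prior_odds * LR = 0.196568 * 469.2617 = 92.24183
Posterior probability = posterior_odds / (1 + posterior_odds)
= 92.24183 / (1 + 92.24183)
= 92.24183 / 93.24183
= 0.9893

0.9893


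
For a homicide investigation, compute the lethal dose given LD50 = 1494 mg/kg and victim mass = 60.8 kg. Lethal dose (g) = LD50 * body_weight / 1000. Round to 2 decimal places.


Lethal dose calculation:
Lethal dose = LD50 * body_weight / 1000
= 1494 * 60.8 / 1000
= 90835.2 / 1000
= 90.84 g

90.84


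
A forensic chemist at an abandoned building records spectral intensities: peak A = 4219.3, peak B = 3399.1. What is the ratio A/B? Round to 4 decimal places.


Spectral peak ratio:
Peak A = 4219.3 counts
Peak B = 3399.1 counts
Ratio = 4219.3 / 3399.1 = 1.2413

1.2413


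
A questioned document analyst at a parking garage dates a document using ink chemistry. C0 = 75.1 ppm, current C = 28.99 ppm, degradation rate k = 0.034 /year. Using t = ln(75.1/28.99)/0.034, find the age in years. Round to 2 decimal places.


Document age estimation:
C0/C = 75.1 / 28.99 = 2.590548
ln(C0/C) = 0.951869
t = 0.951869 / 0.034 = 28.00 years

28.00


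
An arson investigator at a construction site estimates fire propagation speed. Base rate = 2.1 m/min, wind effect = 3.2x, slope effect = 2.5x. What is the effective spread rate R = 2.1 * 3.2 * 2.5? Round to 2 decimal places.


Fire spread rate calculation:
R = R0 * wind_factor * slope_factor
= 2.1 * 3.2 * 2.5
= 6.72 * 2.5
= 16.80 m/min

16.80


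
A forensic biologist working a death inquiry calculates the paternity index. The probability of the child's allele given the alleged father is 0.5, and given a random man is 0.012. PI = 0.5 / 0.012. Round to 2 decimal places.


Paternity Index calculation:
PI = P(allele|father) / P(allele|random)
PI = 0.5 / 0.012
PI = 41.67

41.67


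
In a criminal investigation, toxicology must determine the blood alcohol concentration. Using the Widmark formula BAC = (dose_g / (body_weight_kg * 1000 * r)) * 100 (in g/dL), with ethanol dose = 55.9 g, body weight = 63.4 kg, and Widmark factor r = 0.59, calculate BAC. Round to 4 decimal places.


Applying the Widmark formula:
BAC = (dose_g / (body_wt * 1000 * r)) * 100
Denominator = 63.4 * 1000 * 0.59 = 37406
BAC = (55.9 / 37406) * 100
BAC = 0.1494 g/dL

0.1494


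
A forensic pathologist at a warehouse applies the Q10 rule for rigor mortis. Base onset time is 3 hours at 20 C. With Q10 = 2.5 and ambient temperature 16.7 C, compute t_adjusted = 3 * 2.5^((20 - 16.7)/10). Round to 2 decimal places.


Rigor mortis time adjustment:
Exponent = (T_ref - T_actual) / 10 = (20 - 16.7) / 10 = 0.33
Q10 factor = 2.5^0.33 = 1.35307
t_adjusted = 3 * 1.35307 = 4.06 hours

4.06


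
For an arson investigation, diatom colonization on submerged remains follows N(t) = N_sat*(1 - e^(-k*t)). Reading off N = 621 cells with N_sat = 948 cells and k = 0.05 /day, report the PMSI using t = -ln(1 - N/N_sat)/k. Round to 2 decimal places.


PMSI from diatom colonization curve:
N / N_sat = 621 / 948 = 0.655063
1 - N/N_sat = 0.344937
ln(1 - N/N_sat) = -1.064393
t = -ln(1 - N/N_sat) / k = -(-1.064393) / 0.05 = 21.29 days

21.29


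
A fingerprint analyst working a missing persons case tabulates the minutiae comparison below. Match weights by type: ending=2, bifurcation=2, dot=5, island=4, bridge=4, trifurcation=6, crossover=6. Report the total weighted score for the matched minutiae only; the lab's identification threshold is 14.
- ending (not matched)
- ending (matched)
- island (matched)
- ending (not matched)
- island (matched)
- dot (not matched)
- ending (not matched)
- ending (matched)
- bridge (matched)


Weighted minutiae match score:
  ending: not matched, +0
  ending: matched, +2 (running total 2)
  island: matched, +4 (running total 6)
  ending: not matched, +0
  island: matched, +4 (running total 10)
  dot: not matched, +0
  ending: not matched, +0
  ending: matched, +2 (running total 12)
  bridge: matched, +4 (running total 16)
Total score = 16
Threshold = 14; verdict = identification

16


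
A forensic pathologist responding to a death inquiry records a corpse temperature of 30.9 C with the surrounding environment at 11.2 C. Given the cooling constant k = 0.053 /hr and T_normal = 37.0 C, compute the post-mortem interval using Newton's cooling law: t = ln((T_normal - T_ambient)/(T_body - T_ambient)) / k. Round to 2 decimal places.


Using Newton's law of cooling:
t = ln((T_normal - T_ambient) / (T_body - T_ambient)) / k
T_normal - T_ambient = 25.8
T_body - T_ambient = 19.7
Ratio = 1.309645
ln(ratio) = 0.269756
t = 0.269756 / 0.053 = 5.09 hours

5.09


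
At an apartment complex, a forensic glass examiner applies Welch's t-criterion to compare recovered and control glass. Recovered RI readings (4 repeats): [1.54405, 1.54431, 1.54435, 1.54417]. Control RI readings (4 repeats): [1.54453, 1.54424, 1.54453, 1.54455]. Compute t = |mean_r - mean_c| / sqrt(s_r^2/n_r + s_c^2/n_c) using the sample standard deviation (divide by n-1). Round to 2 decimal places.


Welch's t-criterion for glass RI comparison:
Recovered mean = sum / n_r = 6.17688 / 4 = 1.54422
Control mean = sum / n_c = 6.17785 / 4 = 1.5444625
Recovered sample variance s_r^2 = 1.88e-08
Control sample variance s_c^2 = 2.20917e-08
Welch SE (unpooled) = sqrt(s_r^2/n_r + s_c^2/n_c) = sqrt(4.7e-09 + 5.52292e-09) = sqrt(1.02229e-08) = 0.000101108
|mean_r - mean_c| = 0.0002425
t = 0.0002425 / 0.000101108 = 2.40

2.40


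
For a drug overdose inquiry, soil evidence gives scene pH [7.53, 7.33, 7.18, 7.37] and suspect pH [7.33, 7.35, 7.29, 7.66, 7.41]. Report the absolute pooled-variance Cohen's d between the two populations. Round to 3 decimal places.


Pooled-variance Cohen's d for soil pH comparison:
Scene mean = 29.41 / 4 = 7.3525
Suspect mean = 37.04 / 5 = 7.408
Scene sample variance s_s^2 = 0.020692
Suspect sample variance s_c^2 = 0.02172
Pooled variance = ((n_s-1)*s_s^2 + (n_c-1)*s_c^2) / (n_s + n_c - 2) = 0.021279
Pooled SD = sqrt(0.021279) = 0.145873
Mean difference = -0.0555
|d| = |-0.0555| / 0.145873 = 0.380

0.380


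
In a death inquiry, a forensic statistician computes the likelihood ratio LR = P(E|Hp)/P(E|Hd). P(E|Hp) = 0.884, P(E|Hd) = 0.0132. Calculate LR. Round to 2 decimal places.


Likelihood ratio calculation:
LR = P(E|Hp) / P(E|Hd)
LR = 0.884 / 0.0132
LR = 66.97

66.97


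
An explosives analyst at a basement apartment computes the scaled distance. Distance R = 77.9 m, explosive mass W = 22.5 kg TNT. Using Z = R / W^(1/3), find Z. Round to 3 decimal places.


Scaled distance calculation:
W^(1/3) = 22.5^(1/3) = 2.823108
Z = R / W^(1/3) = 77.9 / 2.823108
Z = 27.594 m/kg^(1/3)

27.594


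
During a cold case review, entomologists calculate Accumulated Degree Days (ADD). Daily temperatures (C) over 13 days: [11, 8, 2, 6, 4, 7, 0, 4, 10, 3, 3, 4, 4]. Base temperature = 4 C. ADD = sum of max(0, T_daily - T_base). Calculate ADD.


Computing ADD day by day:
Day 1: max(0, 11 - 4) = 7
Day 2: max(0, 8 - 4) = 4
Day 3: max(0, 2 - 4) = 0
Day 4: max(0, 6 - 4) = 2
Day 5: max(0, 4 - 4) = 0
Day 6: max(0, 7 - 4) = 3
Day 7: max(0, 0 - 4) = 0
Day 8: max(0, 4 - 4) = 0
Day 9: max(0, 10 - 4) = 6
Day 10: max(0, 3 - 4) = 0
Day 11: max(0, 3 - 4) = 0
Day 12: max(0, 4 - 4) = 0
Day 13: max(0, 4 - 4) = 0
Total ADD = 22

22


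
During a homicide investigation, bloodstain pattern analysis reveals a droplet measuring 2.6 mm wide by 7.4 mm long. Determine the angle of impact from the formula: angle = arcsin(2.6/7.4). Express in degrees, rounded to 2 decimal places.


Blood spatter impact angle calculation:
width / length = 2.6 / 7.4 = 0.351351
angle = arcsin(0.351351)
angle = 20.57 degrees

20.57


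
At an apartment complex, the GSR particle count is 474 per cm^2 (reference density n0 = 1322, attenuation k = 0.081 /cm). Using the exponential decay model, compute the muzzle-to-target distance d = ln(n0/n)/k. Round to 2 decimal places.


GSR distance calculation:
n0/n = 1322 / 474 = 2.78903
ln(n0/n) = 1.025694
d = 1.025694 / 0.081 = 12.66 cm

12.66


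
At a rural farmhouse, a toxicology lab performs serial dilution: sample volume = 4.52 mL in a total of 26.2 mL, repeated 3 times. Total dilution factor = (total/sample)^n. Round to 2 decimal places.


Dilution factor calculation:
Single dilution = V_total / V_sample = 26.2 / 4.52 ≈ 5.79646
Number of dilutions = 3
Total DF = (26.2 / 4.52)^3 (full precision, rounded at the end) = 194.75

194.75


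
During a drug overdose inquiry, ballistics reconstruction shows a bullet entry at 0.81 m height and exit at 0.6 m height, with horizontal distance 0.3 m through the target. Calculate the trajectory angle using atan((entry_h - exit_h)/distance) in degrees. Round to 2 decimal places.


Bullet trajectory angle:
Height difference = 0.81 - 0.6 = 0.21 m
angle = atan(0.21 / 0.3)
angle = atan(0.7)
angle = 34.99 degrees

34.99


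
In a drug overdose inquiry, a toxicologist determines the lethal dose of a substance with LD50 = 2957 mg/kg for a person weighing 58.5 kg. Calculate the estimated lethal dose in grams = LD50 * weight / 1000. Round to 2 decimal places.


Lethal dose calculation:
Lethal dose = LD50 * body_weight / 1000
= 2957 * 58.5 / 1000
= 172984.5 / 1000
= 172.98 g

172.98


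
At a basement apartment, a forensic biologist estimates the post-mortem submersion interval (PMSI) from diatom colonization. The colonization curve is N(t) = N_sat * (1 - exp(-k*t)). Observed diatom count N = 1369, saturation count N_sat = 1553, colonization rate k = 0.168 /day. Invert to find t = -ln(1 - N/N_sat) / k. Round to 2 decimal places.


PMSI from diatom colonization curve:
N / N_sat = 1369 / 1553 = 0.88152
1 - N/N_sat = 0.11848
ln(1 - N/N_sat) = -2.133011
t = -ln(1 - N/N_sat) / k = -(-2.133011) / 0.168 = 12.70 days

12.70


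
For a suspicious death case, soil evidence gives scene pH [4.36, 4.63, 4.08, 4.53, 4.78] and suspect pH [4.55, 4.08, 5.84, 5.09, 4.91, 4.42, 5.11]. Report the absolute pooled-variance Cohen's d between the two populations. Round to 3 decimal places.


Pooled-variance Cohen's d for soil pH comparison:
Scene mean = 22.38 / 5 = 4.476
Suspect mean = 34 / 7 = 4.857143
Scene sample variance s_s^2 = 0.07233
Suspect sample variance s_c^2 = 0.32939
Pooled variance = ((n_s-1)*s_s^2 + (n_c-1)*s_c^2) / (n_s + n_c - 2) = 0.226566
Pooled SD = sqrt(0.226566) = 0.475989
Mean difference = -0.381143
|d| = |-0.381143| / 0.475989 = 0.801

0.801


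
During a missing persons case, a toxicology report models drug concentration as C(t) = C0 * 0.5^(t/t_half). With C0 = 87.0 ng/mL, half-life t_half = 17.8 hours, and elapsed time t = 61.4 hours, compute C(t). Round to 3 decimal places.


Drug concentration decay:
Number of half-lives = t / t_half = 61.4 / 17.8 = 3.449438
Decay factor = 0.5^3.449438 = 0.09154101
C(t) = 87.0 * 0.09154101 = 7.964 ng/mL

7.964


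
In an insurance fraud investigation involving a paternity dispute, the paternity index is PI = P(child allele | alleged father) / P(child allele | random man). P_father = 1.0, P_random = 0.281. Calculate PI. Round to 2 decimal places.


Paternity Index calculation:
PI = P(allele|father) / P(allele|random)
PI = 1.0 / 0.281
PI = 3.56

3.56


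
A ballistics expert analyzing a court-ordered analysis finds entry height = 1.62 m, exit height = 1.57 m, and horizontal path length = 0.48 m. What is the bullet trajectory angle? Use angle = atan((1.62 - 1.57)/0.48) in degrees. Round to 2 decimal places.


Bullet trajectory angle:
Height difference = 1.62 - 1.57 = 0.05 m
angle = atan(0.05 / 0.48)
angle = atan(0.104167)
angle = 5.95 degrees

5.95


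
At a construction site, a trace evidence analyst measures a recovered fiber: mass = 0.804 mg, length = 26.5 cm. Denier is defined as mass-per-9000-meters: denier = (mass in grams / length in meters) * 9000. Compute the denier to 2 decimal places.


Denier calculation:
Mass in grams = 0.804 mg / 1000 = 0.000804 g
Length in meters = 26.5 cm / 100 = 0.265 m
Linear density = mass / length = 0.000804 / 0.265 = 0.00303396 g/m
Denier = (g/m) * 9000 = 0.00303396 * 9000 = 27.31

27.31


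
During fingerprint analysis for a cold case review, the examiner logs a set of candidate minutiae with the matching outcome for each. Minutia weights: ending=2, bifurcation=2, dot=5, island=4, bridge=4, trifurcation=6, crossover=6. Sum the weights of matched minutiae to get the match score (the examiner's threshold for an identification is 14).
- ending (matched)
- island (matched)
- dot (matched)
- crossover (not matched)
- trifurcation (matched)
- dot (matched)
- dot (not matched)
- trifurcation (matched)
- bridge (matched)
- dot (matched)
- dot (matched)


Weighted minutiae match score:
  ending: matched, +2 (running total 2)
  island: matched, +4 (running total 6)
  dot: matched, +5 (running total 11)
  crossover: not matched, +0
  trifurcation: matched, +6 (running total 17)
  dot: matched, +5 (running total 22)
  dot: not matched, +0
  trifurcation: matched, +6 (running total 28)
  bridge: matched, +4 (running total 32)
  dot: matched, +5 (running total 37)
  dot: matched, +5 (running total 42)
Total score = 42
Threshold = 14; verdict = identification

42


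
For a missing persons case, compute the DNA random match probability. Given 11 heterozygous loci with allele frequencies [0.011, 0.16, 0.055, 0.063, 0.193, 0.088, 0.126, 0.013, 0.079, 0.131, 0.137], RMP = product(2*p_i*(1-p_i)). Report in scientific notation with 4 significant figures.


Computing RMP for 11 loci:
Locus 1: 2 * 0.011 * 0.989 = 0.021758
Locus 2: 2 * 0.16 * 0.84 = 0.2688
Locus 3: 2 * 0.055 * 0.945 = 0.10395
Locus 4: 2 * 0.063 * 0.937 = 0.118062
Locus 5: 2 * 0.193 * 0.807 = 0.311502
Locus 6: 2 * 0.088 * 0.912 = 0.160512
Locus 7: 2 * 0.126 * 0.874 = 0.220248
Locus 8: 2 * 0.013 * 0.987 = 0.025662
Locus 9: 2 * 0.079 * 0.921 = 0.145518
Locus 10: 2 * 0.131 * 0.869 = 0.227678
Locus 11: 2 * 0.137 * 0.863 = 0.236462
RMP = 1.589e-10

1.589e-10


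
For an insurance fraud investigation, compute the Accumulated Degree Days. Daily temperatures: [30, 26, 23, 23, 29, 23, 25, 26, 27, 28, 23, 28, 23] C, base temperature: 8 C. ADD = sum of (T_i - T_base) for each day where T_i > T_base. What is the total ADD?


Computing ADD day by day:
Day 1: max(0, 30 - 8) = 22
Day 2: max(0, 26 - 8) = 18
Day 3: max(0, 23 - 8) = 15
Day 4: max(0, 23 - 8) = 15
Day 5: max(0, 29 - 8) = 21
Day 6: max(0, 23 - 8) = 15
Day 7: max(0, 25 - 8) = 17
Day 8: max(0, 26 - 8) = 18
Day 9: max(0, 27 - 8) = 19
Day 10: max(0, 28 - 8) = 20
Day 11: max(0, 23 - 8) = 15
Day 12: max(0, 28 - 8) = 20
Day 13: max(0, 23 - 8) = 15
Total ADD = 230

230


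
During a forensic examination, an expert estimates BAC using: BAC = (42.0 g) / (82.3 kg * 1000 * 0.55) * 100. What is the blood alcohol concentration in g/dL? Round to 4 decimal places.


Applying the Widmark formula:
BAC = (dose_g / (body_wt * 1000 * r)) * 100
Denominator = 82.3 * 1000 * 0.55 = 45265
BAC = (42.0 / 45265) * 100
BAC = 0.0928 g/dL

0.0928


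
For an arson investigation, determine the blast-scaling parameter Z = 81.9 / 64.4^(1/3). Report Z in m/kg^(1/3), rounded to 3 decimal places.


Scaled distance calculation:
W^(1/3) = 64.4^(1/3) = 4.008316
Z = R / W^(1/3) = 81.9 / 4.008316
Z = 20.433 m/kg^(1/3)

20.433


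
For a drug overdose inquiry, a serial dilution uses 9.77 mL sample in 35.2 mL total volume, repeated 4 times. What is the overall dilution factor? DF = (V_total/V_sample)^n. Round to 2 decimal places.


Dilution factor calculation:
Single dilution = V_total / V_sample = 35.2 / 9.77 ≈ 3.602866
Number of dilutions = 4
Total DF = (35.2 / 9.77)^4 (full precision, rounded at the end) = 168.50

168.50


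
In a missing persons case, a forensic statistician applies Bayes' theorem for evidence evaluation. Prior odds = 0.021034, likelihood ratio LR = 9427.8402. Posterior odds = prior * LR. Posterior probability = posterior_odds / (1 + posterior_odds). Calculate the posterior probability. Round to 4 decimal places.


Bayesian evidence evaluation:
Posterior odds = prior_odds * LR = 0.021034 * 9427.8402 = 198.3052
Posterior probability = posterior_odds / (1 + posterior_odds)
= 198.3052 / (1 + 198.3052)
= 198.3052 / 199.3052
= 0.9950

0.9950


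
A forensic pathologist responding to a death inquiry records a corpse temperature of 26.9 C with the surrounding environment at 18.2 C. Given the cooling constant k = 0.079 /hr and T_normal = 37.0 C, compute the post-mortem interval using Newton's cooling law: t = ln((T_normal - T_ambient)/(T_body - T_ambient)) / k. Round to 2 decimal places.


Using Newton's law of cooling:
t = ln((T_normal - T_ambient) / (T_body - T_ambient)) / k
T_normal - T_ambient = 18.8
T_body - T_ambient = 8.7
Ratio = 2.16092
ln(ratio) = 0.770534
t = 0.770534 / 0.079 = 9.75 hours

9.75


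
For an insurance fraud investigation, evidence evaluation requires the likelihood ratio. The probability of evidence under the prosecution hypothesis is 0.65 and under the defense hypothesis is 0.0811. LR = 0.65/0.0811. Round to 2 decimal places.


Likelihood ratio calculation:
LR = P(E|Hp) / P(E|Hd)
LR = 0.65 / 0.0811
LR = 8.01

8.01


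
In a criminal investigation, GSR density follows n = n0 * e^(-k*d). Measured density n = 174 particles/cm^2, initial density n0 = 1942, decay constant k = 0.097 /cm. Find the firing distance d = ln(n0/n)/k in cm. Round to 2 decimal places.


GSR distance calculation:
n0/n = 1942 / 174 = 11.16092
ln(n0/n) = 2.412418
d = 2.412418 / 0.097 = 24.87 cm

24.87


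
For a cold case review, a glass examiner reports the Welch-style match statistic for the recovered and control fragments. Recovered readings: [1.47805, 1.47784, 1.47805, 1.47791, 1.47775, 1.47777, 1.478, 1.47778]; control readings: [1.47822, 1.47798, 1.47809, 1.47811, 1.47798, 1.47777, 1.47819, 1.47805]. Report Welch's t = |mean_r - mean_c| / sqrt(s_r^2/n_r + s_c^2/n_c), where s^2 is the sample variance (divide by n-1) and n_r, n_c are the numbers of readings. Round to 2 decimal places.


Welch's t-criterion for glass RI comparison:
Recovered mean = sum / n_r = 11.82315 / 8 = 1.4778938
Control mean = sum / n_c = 11.82439 / 8 = 1.4780488
Recovered sample variance s_r^2 = 1.60268e-08
Control sample variance s_c^2 = 2.02696e-08
Welch SE (unpooled) = sqrt(s_r^2/n_r + s_c^2/n_c) = sqrt(2.00335e-09 + 2.53371e-09) = sqrt(4.53706e-09) = 6.73577e-05
|mean_r - mean_c| = 0.000155
t = 0.000155 / 6.73577e-05 = 2.30

2.30


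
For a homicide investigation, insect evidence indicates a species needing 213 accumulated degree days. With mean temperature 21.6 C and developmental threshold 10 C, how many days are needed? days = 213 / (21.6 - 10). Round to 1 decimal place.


Insect development time:
Effective temperature = avg_temp - T_base = 21.6 - 10 = 11.6 C
Days = ADD / effective_temp = 213 / 11.6 = 18.4 days

18.4


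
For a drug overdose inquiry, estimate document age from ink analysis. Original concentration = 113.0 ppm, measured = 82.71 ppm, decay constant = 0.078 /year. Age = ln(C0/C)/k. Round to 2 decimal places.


Document age estimation:
C0/C = 113.0 / 82.71 = 1.366219
ln(C0/C) = 0.312047
t = 0.312047 / 0.078 = 4.00 years

4.00


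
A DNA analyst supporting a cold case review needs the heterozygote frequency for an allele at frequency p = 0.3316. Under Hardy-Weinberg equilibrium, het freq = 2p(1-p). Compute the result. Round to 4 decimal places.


Hardy-Weinberg heterozygote frequency:
q = 1 - p = 1 - 0.3316 = 0.6684
2pq = 2 * 0.3316 * 0.6684 = 0.4433

0.4433


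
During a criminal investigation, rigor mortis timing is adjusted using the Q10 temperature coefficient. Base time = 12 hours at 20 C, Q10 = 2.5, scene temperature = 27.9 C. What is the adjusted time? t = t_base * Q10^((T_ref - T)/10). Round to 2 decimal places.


Rigor mortis time adjustment:
Exponent = (T_ref - T_actual) / 10 = (20 - 27.9) / 10 = -0.79
Q10 factor = 2.5^-0.79 = 0.48487
t_adjusted = 12 * 0.48487 = 5.82 hours

5.82


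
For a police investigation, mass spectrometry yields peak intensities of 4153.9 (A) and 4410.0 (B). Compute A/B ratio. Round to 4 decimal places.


Spectral peak ratio:
Peak A = 4153.9 counts
Peak B = 4410.0 counts
Ratio = 4153.9 / 4410.0 = 0.9419

0.9419


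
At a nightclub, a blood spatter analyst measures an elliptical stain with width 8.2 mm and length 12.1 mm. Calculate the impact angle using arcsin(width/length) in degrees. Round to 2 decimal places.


Blood spatter impact angle calculation:
width / length = 8.2 / 12.1 = 0.677686
angle = arcsin(0.677686)
angle = 42.66 degrees

42.66


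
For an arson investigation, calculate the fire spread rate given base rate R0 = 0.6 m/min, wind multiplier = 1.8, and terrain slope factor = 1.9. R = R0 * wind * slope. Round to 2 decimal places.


Fire spread rate calculation:
R = R0 * wind_factor * slope_factor
= 0.6 * 1.8 * 1.9
= 1.08 * 1.9
= 2.05 m/min

2.05


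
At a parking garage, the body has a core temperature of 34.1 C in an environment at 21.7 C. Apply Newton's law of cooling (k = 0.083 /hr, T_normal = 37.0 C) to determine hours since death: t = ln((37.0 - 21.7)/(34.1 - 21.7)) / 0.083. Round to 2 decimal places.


Using Newton's law of cooling:
t = ln((T_normal - T_ambient) / (T_body - T_ambient)) / k
T_normal - T_ambient = 15.3
T_body - T_ambient = 12.4
Ratio = 1.233871
ln(ratio) = 0.210156
t = 0.210156 / 0.083 = 2.53 hours

2.53


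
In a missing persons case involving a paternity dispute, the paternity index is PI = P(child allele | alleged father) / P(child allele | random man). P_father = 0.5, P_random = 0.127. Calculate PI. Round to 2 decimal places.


Paternity Index calculation:
PI = P(allele|father) / P(allele|random)
PI = 0.5 / 0.127
PI = 3.94

3.94


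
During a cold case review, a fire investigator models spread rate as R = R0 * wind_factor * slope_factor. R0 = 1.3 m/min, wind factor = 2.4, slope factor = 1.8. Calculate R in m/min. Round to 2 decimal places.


Fire spread rate calculation:
R = R0 * wind_factor * slope_factor
= 1.3 * 2.4 * 1.8
= 3.12 * 1.8
= 5.62 m/min

5.62


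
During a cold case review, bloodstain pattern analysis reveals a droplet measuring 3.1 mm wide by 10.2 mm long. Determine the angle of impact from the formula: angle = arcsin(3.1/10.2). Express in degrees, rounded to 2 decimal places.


Blood spatter impact angle calculation:
width / length = 3.1 / 10.2 = 0.303922
angle = arcsin(0.303922)
angle = 17.69 degrees

17.69


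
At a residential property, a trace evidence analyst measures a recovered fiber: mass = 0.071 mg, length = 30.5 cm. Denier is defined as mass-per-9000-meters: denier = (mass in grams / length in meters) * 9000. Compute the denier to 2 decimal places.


Denier calculation:
Mass in grams = 0.071 mg / 1000 = 0.000071 g
Length in meters = 30.5 cm / 100 = 0.305 m
Linear density = mass / length = 0.000071 / 0.305 = 0.00023279 g/m
Denier = (g/m) * 9000 = 0.00023279 * 9000 = 2.10

2.10


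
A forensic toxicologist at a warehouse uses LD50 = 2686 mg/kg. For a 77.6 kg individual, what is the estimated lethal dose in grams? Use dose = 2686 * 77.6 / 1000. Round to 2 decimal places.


Lethal dose calculation:
Lethal dose = LD50 * body_weight / 1000
= 2686 * 77.6 / 1000
= 208433.6 / 1000
= 208.43 g

208.43


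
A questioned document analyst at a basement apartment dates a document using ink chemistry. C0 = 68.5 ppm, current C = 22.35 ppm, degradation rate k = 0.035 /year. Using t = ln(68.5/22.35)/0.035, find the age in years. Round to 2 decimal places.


Document age estimation:
C0/C = 68.5 / 22.35 = 3.064877
ln(C0/C) = 1.120007
t = 1.120007 / 0.035 = 32.00 years

32.00


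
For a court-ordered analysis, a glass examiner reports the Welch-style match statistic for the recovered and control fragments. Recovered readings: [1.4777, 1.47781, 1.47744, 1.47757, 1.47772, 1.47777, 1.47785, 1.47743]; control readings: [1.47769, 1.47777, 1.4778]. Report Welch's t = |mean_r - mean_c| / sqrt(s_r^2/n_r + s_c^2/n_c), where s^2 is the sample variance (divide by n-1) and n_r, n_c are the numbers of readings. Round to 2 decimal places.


Welch's t-criterion for glass RI comparison:
Recovered mean = sum / n_r = 11.82129 / 8 = 1.4776613
Control mean = sum / n_c = 4.43326 / 3 = 1.4777533
Recovered sample variance s_r^2 = 2.64696e-08
Control sample variance s_c^2 = 3.23333e-09
Welch SE (unpooled) = sqrt(s_r^2/n_r + s_c^2/n_c) = sqrt(3.30871e-09 + 1.07778e-09) = sqrt(4.38649e-09) = 6.62306e-05
|mean_r - mean_c| = 9.20833e-05
t = 9.20833e-05 / 6.62306e-05 = 1.39

1.39


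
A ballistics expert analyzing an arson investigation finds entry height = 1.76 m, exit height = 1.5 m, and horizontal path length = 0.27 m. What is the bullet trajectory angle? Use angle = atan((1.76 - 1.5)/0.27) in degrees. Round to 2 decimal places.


Bullet trajectory angle:
Height difference = 1.76 - 1.5 = 0.26 m
angle = atan(0.26 / 0.27)
angle = atan(0.962963)
angle = 43.92 degrees

43.92


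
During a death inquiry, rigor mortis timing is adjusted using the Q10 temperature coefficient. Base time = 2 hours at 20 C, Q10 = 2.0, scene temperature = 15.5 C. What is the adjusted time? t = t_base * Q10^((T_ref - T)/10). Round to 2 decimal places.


Rigor mortis time adjustment:
Exponent = (T_ref - T_actual) / 10 = (20 - 15.5) / 10 = 0.45
Q10 factor = 2.0^0.45 = 1.36604
t_adjusted = 2 * 1.36604 = 2.73 hours

2.73


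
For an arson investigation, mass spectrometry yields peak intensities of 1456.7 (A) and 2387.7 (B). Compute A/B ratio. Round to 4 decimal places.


Spectral peak ratio:
Peak A = 1456.7 counts
Peak B = 2387.7 counts
Ratio = 1456.7 / 2387.7 = 0.6101

0.6101


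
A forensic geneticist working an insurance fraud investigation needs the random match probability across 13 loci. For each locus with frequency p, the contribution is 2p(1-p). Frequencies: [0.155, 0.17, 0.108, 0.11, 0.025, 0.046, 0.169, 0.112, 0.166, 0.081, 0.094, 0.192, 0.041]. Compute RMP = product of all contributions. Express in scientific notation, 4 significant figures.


Computing RMP for 13 loci:
Locus 1: 2 * 0.155 * 0.845 = 0.26195
Locus 2: 2 * 0.17 * 0.83 = 0.2822
Locus 3: 2 * 0.108 * 0.892 = 0.192672
Locus 4: 2 * 0.11 * 0.89 = 0.1958
Locus 5: 2 * 0.025 * 0.975 = 0.04875
Locus 6: 2 * 0.046 * 0.954 = 0.087768
Locus 7: 2 * 0.169 * 0.831 = 0.280878
Locus 8: 2 * 0.112 * 0.888 = 0.198912
Locus 9: 2 * 0.166 * 0.834 = 0.276888
Locus 10: 2 * 0.081 * 0.919 = 0.148878
Locus 11: 2 * 0.094 * 0.906 = 0.170328
Locus 12: 2 * 0.192 * 0.808 = 0.310272
Locus 13: 2 * 0.041 * 0.959 = 0.078638
RMP = 1.142e-10

1.142e-10


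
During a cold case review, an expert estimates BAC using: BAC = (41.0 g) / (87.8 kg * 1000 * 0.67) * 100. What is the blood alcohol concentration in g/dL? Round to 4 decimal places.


Applying the Widmark formula:
BAC = (dose_g / (body_wt * 1000 * r)) * 100
Denominator = 87.8 * 1000 * 0.67 = 58826
BAC = (41.0 / 58826) * 100
BAC = 0.0697 g/dL

0.0697


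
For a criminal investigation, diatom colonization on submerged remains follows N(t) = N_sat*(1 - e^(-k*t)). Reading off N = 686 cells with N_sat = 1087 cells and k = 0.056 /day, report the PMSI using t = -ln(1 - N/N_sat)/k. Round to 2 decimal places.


PMSI from diatom colonization curve:
N / N_sat = 686 / 1087 = 0.631095
1 - N/N_sat = 0.368905
ln(1 - N/N_sat) = -0.997216
t = -ln(1 - N/N_sat) / k = -(-0.997216) / 0.056 = 17.81 days

17.81


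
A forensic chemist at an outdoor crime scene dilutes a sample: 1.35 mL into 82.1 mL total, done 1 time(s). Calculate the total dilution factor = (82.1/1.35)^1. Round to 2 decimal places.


Dilution factor calculation:
Single dilution = V_total / V_sample = 82.1 / 1.35 ≈ 60.814815
Number of dilutions = 1
Total DF = (82.1 / 1.35)^1 (full precision, rounded at the end) = 60.81

60.81


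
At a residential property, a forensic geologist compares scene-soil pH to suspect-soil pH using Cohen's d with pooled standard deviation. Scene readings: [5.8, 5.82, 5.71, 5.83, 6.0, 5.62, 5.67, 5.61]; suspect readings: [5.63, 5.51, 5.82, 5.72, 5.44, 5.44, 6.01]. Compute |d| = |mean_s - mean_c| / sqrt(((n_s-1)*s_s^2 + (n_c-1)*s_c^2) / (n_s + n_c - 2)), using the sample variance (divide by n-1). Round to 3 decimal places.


Pooled-variance Cohen's d for soil pH comparison:
Scene mean = 46.06 / 8 = 5.7575
Suspect mean = 39.57 / 7 = 5.652857
Scene sample variance s_s^2 = 0.017193
Suspect sample variance s_c^2 = 0.045257
Pooled variance = ((n_s-1)*s_s^2 + (n_c-1)*s_c^2) / (n_s + n_c - 2) = 0.030146
Pooled SD = sqrt(0.030146) = 0.173626
Mean difference = 0.104643
|d| = |0.104643| / 0.173626 = 0.603

0.603


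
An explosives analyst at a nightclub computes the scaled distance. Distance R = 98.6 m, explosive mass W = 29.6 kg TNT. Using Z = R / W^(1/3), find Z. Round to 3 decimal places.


Scaled distance calculation:
W^(1/3) = 29.6^(1/3) = 3.093361
Z = R / W^(1/3) = 98.6 / 3.093361
Z = 31.875 m/kg^(1/3)

31.875
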